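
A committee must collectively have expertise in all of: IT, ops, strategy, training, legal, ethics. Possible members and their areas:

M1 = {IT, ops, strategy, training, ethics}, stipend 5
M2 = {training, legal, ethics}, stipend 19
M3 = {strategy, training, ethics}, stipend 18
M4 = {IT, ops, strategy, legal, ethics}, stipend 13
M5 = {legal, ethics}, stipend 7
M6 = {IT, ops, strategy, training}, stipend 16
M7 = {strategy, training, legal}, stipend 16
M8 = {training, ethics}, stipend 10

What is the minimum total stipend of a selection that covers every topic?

M1, M5 cover every topic at stipend 5 + 7 = 12.
Any cover uses at least 2 members; among all covering selections none totals below 12.

12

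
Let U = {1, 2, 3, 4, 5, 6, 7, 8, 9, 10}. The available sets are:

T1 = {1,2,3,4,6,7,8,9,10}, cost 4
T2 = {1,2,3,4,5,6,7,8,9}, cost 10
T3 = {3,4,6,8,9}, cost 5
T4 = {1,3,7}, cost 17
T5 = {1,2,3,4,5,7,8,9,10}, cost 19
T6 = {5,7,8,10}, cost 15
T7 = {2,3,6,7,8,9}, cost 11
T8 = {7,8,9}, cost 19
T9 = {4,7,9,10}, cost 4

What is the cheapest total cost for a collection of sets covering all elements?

14

T1, T2 cover every element at cost 4 + 10 = 14.
Any cover uses at least 2 sets; among all covering selections none totals below 14.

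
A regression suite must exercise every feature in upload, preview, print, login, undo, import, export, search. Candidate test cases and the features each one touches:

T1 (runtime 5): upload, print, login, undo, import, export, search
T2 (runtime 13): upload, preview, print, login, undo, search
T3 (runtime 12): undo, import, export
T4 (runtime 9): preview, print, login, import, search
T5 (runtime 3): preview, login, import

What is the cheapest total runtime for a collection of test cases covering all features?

8

T1, T5 cover every feature at runtime 5 + 3 = 8.
Any cover uses at least 2 test cases; among all covering selections none totals below 8.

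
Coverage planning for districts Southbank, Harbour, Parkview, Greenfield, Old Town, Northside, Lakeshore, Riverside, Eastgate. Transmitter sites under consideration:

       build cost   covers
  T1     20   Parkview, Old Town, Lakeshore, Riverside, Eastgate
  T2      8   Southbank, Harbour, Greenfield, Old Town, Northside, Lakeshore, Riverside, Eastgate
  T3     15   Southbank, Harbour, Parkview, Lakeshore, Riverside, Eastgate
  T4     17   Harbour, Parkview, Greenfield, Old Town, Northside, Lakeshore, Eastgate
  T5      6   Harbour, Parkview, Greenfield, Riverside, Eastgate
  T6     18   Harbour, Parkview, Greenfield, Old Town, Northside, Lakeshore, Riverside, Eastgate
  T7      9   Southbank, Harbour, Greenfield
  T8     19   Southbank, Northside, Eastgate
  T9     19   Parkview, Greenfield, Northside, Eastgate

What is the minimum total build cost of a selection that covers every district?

T2, T5 cover every district at build cost 8 + 6 = 14.
Any cover uses at least 2 transmitter sites; among all covering selections none totals below 14.

14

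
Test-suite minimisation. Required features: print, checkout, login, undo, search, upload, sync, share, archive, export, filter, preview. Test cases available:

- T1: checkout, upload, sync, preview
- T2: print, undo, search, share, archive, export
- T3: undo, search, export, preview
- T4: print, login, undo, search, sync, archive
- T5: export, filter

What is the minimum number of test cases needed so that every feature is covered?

T1, T2, T4, T5 together cover {print, checkout, login, undo, search, upload, sync, share, archive, export, filter, preview} — every feature.
No 3 of the 5 test cases cover everything (all 10 triples fall short), so 4 is minimum.

4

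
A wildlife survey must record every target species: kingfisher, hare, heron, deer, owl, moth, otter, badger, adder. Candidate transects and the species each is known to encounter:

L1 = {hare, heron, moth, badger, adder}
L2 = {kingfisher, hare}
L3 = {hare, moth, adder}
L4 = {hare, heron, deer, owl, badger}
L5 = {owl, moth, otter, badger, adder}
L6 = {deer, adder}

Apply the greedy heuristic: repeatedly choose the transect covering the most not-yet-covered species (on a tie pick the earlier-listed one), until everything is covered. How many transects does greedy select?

Pick 1: L1 covers 5 new species (hare, heron, moth, badger, adder).
Pick 2: L4 covers 2 new species (deer, owl).
Pick 3: L2 covers 1 new species (kingfisher).
Pick 4: L5 covers 1 new species (otter).
Greedy uses 4 transects. (The true minimum is 3.)

4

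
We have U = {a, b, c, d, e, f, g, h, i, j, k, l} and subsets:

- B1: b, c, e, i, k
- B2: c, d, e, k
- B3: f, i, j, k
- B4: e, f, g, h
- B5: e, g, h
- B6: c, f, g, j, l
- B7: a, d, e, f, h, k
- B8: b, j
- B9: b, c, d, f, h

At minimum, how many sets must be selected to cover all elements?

3

B1, B6, B7 together cover {a, b, c, d, e, f, g, h, i, j, k, l} — every element.
No 2 of the 9 sets cover everything (all 36 pairs fall short), so 3 is minimum.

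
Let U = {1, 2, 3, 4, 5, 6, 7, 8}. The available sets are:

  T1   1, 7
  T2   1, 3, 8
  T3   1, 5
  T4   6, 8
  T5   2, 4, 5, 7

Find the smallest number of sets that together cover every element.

T2, T4, T5 together cover {1, 2, 3, 4, 5, 6, 7, 8} — every element.
No 2 of the 5 sets cover everything (all 10 pairs fall short), so 3 is minimum.

3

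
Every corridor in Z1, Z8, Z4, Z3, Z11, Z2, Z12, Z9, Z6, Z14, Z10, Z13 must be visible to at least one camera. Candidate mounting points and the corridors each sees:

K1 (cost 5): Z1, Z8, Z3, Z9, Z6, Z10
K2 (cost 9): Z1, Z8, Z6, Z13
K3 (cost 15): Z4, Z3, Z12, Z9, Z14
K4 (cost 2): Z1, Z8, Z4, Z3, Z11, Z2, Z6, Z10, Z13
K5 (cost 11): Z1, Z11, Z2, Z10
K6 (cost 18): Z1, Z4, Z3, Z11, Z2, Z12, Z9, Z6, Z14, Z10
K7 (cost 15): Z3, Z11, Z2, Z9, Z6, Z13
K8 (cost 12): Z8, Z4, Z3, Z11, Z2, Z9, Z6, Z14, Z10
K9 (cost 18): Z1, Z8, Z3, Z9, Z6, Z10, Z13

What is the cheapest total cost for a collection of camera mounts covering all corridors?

17

K3, K4 cover every corridor at cost 15 + 2 = 17.
Any cover uses at least 2 camera mounts; among all covering selections none totals below 17.
Greedy by coverage-per-cost would pick K4, K1, K3 for 22 — worse than the optimum 17.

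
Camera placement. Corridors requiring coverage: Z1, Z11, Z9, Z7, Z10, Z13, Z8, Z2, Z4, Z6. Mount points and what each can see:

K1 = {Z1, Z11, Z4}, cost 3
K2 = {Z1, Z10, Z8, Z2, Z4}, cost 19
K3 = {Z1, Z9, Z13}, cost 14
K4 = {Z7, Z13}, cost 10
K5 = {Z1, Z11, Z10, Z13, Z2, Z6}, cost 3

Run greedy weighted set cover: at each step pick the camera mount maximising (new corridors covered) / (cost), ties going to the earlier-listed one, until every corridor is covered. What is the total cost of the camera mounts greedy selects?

49

Pick 1: K5 adds 6 new (Z1, Z11, Z10, Z13, Z2, Z6) at cost 3 (ratio 6/3).
Pick 2: K1 adds 1 new (Z4) at cost 3 (ratio 1/3).
Pick 3: K4 adds 1 new (Z7) at cost 10 (ratio 1/10).
Pick 4: K3 adds 1 new (Z9) at cost 14 (ratio 1/14).
Pick 5: K2 adds 1 new (Z8) at cost 19 (ratio 1/19).
Greedy total cost: 3 + 3 + 10 + 14 + 19 = 49. (The true optimum is 46, so greedy overshoots here.)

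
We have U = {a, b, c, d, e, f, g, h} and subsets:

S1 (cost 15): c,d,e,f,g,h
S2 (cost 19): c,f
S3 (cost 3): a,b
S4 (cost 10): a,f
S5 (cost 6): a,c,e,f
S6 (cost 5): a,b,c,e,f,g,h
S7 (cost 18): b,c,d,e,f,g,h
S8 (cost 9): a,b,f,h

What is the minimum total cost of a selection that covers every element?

S1, S3 cover every element at cost 15 + 3 = 18.
Any cover uses at least 2 sets; among all covering selections none totals below 18.
Greedy by coverage-per-cost would pick S6, S1 for 20 — worse than the optimum 18.

18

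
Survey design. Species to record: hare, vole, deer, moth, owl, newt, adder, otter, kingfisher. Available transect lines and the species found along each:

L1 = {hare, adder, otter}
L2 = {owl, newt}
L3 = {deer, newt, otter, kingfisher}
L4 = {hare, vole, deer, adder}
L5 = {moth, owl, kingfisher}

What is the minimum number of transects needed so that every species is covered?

3

L3, L4, L5 together cover {hare, vole, deer, moth, owl, newt, adder, otter, kingfisher} — every species.
No 2 of the 5 transects cover everything (all 10 pairs fall short), so 3 is minimum.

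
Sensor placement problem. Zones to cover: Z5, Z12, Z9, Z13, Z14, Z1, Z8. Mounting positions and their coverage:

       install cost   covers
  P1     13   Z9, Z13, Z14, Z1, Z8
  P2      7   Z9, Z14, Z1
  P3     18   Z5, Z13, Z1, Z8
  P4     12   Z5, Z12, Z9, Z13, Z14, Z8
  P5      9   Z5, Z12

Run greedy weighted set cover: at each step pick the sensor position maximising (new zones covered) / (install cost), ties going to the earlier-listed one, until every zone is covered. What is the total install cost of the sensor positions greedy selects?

Pick 1: P4 adds 6 new (Z5, Z12, Z9, Z13, Z14, Z8) at install cost 12 (ratio 6/12).
Pick 2: P2 adds 1 new (Z1) at install cost 7 (ratio 1/7).
Greedy total install cost: 12 + 7 = 19.

19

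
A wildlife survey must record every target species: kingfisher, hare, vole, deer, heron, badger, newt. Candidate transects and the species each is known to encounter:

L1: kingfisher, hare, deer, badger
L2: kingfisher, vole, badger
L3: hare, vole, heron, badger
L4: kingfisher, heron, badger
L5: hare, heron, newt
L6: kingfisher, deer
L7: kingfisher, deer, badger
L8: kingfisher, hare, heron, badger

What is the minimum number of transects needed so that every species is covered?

L1, L2, L5 together cover {kingfisher, hare, vole, deer, heron, badger, newt} — every species.
No 2 of the 8 transects cover everything (all 28 pairs fall short), so 3 is minimum.

3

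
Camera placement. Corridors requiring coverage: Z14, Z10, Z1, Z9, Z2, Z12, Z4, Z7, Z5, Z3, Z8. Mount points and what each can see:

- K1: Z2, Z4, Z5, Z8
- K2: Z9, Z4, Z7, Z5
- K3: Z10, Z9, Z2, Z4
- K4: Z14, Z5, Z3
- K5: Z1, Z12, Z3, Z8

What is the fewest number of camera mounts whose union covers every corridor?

K2, K3, K4, K5 together cover {Z14, Z10, Z1, Z9, Z2, Z12, Z4, Z7, Z5, Z3, Z8} — every corridor.
No 3 of the 5 camera mounts cover everything (all 10 triples fall short), so 4 is minimum.
Greedy (largest uncovered first) would take K1, K5, K2, K3, K4 — 5 camera mounts — but 4 suffice.

4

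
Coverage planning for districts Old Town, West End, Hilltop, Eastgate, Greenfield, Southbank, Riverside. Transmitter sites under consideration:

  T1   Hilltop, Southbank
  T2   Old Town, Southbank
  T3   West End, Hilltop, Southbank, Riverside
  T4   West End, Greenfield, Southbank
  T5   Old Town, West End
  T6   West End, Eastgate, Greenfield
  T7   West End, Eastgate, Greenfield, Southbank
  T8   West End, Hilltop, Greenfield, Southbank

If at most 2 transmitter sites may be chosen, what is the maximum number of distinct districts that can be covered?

6

Choosing T3, T6 covers {West End, Hilltop, Eastgate, Greenfield, Southbank, Riverside} — 6 districts.
No choice of 2 transmitter sites does better; here Old Town is left uncovered.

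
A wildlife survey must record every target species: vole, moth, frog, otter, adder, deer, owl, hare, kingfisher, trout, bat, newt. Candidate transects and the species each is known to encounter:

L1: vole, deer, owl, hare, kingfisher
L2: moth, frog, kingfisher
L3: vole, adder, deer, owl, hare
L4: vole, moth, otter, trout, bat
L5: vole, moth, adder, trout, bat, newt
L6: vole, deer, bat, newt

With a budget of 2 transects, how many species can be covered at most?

Choosing L1, L5 covers {vole, moth, adder, deer, owl, hare, kingfisher, trout, bat, newt} — 10 species.
No choice of 2 transects does better; here frog, otter are left uncovered.

10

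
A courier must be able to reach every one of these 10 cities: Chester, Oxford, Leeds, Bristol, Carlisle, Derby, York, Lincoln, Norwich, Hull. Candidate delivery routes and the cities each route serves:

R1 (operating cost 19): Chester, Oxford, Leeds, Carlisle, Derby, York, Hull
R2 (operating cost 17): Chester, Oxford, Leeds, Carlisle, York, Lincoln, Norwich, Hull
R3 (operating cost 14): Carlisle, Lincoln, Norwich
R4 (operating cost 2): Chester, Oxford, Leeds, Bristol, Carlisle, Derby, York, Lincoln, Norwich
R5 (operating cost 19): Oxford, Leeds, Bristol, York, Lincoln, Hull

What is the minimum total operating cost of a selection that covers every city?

R2, R4 cover every city at operating cost 17 + 2 = 19.
Any cover uses at least 2 routes; among all covering selections none totals below 19.

19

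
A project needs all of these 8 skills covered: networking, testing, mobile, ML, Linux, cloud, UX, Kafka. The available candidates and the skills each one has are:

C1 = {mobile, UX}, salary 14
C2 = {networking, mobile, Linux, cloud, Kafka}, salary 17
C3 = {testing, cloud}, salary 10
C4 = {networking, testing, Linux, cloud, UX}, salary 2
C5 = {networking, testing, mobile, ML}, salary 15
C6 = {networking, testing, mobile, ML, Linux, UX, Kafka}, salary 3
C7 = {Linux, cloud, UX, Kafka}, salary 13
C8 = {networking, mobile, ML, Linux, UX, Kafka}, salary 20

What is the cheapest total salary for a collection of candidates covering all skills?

5

C4, C6 cover every skill at salary 2 + 3 = 5.
Any cover uses at least 2 candidates; among all covering selections none totals below 5.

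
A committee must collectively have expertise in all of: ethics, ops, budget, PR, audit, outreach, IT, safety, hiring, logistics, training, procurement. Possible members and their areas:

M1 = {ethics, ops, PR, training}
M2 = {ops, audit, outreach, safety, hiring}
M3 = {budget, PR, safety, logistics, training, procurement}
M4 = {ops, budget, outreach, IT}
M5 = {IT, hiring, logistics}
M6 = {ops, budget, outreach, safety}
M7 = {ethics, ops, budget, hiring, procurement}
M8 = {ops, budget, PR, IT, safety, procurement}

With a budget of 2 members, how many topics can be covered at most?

10

Choosing M2, M3 covers {ops, budget, PR, audit, outreach, safety, hiring, logistics, training, procurement} — 10 topics.
No choice of 2 members does better; here ethics, IT are left uncovered.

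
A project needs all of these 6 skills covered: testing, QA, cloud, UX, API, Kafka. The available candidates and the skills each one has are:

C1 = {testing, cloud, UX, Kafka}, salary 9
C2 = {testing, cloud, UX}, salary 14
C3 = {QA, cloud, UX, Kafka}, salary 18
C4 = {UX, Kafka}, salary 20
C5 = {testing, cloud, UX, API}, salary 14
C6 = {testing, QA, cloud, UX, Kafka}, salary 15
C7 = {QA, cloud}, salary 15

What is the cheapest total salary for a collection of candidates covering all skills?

29

C5, C6 cover every skill at salary 14 + 15 = 29.
Any cover uses at least 2 candidates; among all covering selections none totals below 29.
Greedy by coverage-per-salary would pick C1, C5, C6 for 38 — worse than the optimum 29.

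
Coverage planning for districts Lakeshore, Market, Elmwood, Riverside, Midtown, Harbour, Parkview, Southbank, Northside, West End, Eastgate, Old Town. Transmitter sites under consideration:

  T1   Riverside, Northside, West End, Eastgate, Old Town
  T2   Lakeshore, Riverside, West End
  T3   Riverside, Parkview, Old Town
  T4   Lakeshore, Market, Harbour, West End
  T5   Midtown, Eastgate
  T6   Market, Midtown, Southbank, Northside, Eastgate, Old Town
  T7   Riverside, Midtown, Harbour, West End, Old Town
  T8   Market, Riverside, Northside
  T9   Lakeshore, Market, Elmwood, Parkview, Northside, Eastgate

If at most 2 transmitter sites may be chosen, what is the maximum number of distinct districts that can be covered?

11

Choosing T7, T9 covers {Lakeshore, Market, Elmwood, Riverside, Midtown, Harbour, Parkview, Northside, West End, Eastgate, Old Town} — 11 districts.
No choice of 2 transmitter sites does better; here Southbank is left uncovered.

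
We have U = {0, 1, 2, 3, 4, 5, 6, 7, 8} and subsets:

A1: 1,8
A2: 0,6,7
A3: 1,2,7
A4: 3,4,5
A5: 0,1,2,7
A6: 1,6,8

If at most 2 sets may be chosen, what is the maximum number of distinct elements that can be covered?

7

Choosing A4, A5 covers {0, 1, 2, 3, 4, 5, 7} — 7 elements.
No choice of 2 sets does better; here 6, 8 are left uncovered.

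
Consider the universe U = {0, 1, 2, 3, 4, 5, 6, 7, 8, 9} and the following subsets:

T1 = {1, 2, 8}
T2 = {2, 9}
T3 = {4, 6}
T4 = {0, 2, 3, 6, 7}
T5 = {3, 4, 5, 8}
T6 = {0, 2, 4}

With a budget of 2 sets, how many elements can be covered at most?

Choosing T4, T5 covers {0, 2, 3, 4, 5, 6, 7, 8} — 8 elements.
No choice of 2 sets does better; here 1, 9 are left uncovered.

8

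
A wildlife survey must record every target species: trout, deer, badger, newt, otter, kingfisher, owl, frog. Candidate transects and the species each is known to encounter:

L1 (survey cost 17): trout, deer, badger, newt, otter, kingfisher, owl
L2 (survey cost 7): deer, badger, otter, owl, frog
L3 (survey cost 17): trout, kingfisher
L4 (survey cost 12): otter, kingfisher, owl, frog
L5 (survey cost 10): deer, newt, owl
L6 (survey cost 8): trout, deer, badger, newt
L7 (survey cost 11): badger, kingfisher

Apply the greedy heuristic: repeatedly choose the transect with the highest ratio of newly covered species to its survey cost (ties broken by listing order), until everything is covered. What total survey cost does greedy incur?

Pick 1: L2 adds 5 new (deer, badger, otter, owl, frog) at survey cost 7 (ratio 5/7).
Pick 2: L6 adds 2 new (trout, newt) at survey cost 8 (ratio 2/8).
Pick 3: L7 adds 1 new (kingfisher) at survey cost 11 (ratio 1/11).
Greedy total survey cost: 7 + 8 + 11 = 26. (The true optimum is 20, so greedy overshoots here.)

26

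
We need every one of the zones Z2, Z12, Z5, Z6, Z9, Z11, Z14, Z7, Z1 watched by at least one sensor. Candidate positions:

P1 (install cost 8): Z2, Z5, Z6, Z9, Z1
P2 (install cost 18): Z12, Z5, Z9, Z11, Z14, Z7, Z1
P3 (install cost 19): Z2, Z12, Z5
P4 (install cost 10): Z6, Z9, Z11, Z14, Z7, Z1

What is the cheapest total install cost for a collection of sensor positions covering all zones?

P1, P2 cover every zone at install cost 8 + 18 = 26.
Any cover uses at least 2 sensor positions; among all covering selections none totals below 26.

26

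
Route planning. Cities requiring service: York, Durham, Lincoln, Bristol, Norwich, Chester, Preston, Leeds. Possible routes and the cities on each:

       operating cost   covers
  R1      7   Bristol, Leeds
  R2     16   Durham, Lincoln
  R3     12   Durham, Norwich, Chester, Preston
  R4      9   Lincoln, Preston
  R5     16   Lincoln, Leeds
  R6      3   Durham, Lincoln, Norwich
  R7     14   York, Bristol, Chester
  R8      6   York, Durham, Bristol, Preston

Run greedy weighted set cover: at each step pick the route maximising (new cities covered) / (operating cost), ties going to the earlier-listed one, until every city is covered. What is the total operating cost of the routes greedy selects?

28

Pick 1: R6 adds 3 new (Durham, Lincoln, Norwich) at operating cost 3 (ratio 3/3).
Pick 2: R8 adds 3 new (York, Bristol, Preston) at operating cost 6 (ratio 3/6).
Pick 3: R1 adds 1 new (Leeds) at operating cost 7 (ratio 1/7).
Pick 4: R3 adds 1 new (Chester) at operating cost 12 (ratio 1/12).
Greedy total operating cost: 3 + 6 + 7 + 12 = 28.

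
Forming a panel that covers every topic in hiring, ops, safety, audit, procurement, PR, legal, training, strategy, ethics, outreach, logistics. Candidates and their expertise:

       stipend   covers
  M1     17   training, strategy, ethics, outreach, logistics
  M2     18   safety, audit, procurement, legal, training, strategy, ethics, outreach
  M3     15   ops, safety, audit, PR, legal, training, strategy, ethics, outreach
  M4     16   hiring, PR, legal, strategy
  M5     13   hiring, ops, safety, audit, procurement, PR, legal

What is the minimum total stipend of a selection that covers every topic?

30

M1, M5 cover every topic at stipend 17 + 13 = 30.
Any cover uses at least 2 members; among all covering selections none totals below 30.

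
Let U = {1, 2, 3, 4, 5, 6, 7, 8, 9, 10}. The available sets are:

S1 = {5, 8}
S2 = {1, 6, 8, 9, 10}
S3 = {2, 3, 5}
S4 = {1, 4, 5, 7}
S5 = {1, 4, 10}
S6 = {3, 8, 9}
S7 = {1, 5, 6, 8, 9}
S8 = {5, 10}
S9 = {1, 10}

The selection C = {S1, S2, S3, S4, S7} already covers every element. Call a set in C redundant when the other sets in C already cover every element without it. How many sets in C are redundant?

Drop S1: the rest still cover every element — redundant.
Drop S2: 10 uncovered — not redundant.
Drop S3: 2, 3 uncovered — not redundant.
Drop S4: 4, 7 uncovered — not redundant.
Drop S7: the rest still cover every element — redundant.
2 redundant: S1, S7.

2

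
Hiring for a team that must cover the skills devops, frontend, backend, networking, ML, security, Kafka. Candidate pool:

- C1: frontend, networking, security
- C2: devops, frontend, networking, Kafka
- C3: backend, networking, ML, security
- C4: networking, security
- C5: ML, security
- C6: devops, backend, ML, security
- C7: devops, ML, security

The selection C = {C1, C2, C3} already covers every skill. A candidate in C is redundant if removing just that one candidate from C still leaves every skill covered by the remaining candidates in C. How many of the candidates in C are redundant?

1

Drop C1: the rest still cover every skill — redundant.
Drop C2: devops, Kafka uncovered — not redundant.
Drop C3: backend, ML uncovered — not redundant.
1 redundant: C1.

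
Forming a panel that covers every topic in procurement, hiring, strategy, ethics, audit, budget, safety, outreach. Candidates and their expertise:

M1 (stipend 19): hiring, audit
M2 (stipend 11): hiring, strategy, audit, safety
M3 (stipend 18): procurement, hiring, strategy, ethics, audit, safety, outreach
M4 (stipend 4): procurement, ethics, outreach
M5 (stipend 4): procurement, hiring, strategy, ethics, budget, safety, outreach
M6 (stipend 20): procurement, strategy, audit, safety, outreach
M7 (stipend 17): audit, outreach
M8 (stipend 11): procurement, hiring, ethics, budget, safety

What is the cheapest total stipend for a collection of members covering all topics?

M2, M5 cover every topic at stipend 11 + 4 = 15.
Any cover uses at least 2 members; among all covering selections none totals below 15.

15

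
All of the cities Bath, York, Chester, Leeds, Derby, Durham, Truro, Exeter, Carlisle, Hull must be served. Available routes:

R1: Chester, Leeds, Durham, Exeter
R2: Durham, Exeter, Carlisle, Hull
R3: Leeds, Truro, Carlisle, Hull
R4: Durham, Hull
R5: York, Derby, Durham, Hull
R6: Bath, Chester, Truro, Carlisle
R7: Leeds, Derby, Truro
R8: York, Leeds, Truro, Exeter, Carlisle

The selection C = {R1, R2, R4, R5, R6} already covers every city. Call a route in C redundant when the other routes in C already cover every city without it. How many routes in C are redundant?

2

Drop R1: Leeds uncovered — not redundant.
Drop R2: the rest still cover every city — redundant.
Drop R4: the rest still cover every city — redundant.
Drop R5: York, Derby uncovered — not redundant.
Drop R6: Bath, Truro uncovered — not redundant.
2 redundant: R2, R4.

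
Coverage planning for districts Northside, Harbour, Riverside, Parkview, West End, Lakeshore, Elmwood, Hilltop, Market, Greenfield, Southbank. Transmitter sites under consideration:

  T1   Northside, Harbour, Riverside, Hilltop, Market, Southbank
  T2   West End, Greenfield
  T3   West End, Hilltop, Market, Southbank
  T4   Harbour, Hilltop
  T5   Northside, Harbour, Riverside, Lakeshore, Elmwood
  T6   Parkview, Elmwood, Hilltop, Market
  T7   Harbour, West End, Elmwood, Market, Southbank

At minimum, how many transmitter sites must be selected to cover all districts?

4

T1, T2, T5, T6 together cover {Northside, Harbour, Riverside, Parkview, West End, Lakeshore, Elmwood, Hilltop, Market, Greenfield, Southbank} — every district.
No 3 of the 7 transmitter sites cover everything (all 35 triples fall short), so 4 is minimum.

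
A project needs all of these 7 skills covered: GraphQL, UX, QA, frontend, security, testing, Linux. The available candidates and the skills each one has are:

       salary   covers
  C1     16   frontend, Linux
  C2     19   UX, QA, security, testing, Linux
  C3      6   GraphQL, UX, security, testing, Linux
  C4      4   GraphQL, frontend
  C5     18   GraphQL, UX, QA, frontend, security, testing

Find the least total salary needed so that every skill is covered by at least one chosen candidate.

C2, C4 cover every skill at salary 19 + 4 = 23.
Any cover uses at least 2 candidates; among all covering selections none totals below 23.
Greedy by coverage-per-salary would pick C3, C4, C5 for 28 — worse than the optimum 23.

23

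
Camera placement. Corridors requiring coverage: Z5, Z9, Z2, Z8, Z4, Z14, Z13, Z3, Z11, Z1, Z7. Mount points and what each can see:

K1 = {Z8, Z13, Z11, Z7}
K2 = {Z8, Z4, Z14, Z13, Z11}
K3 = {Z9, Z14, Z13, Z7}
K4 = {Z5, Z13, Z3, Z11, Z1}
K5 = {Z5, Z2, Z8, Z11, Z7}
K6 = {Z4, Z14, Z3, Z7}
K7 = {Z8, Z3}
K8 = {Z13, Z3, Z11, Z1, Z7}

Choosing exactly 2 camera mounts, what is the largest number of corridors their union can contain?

Choosing K2, K4 covers {Z5, Z8, Z4, Z14, Z13, Z3, Z11, Z1} — 8 corridors.
No choice of 2 camera mounts does better; here Z9, Z2, Z7 are left uncovered.

8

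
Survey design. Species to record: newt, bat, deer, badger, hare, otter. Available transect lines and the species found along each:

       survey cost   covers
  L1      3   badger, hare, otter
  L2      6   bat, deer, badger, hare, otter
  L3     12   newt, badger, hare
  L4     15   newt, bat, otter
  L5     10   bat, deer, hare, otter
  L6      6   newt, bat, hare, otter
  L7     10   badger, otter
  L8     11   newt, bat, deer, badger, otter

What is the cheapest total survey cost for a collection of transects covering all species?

12

L2, L6 cover every species at survey cost 6 + 6 = 12.
Any cover uses at least 2 transects; among all covering selections none totals below 12.
Greedy by coverage-per-survey cost would pick L1, L2, L6 for 15 — worse than the optimum 12.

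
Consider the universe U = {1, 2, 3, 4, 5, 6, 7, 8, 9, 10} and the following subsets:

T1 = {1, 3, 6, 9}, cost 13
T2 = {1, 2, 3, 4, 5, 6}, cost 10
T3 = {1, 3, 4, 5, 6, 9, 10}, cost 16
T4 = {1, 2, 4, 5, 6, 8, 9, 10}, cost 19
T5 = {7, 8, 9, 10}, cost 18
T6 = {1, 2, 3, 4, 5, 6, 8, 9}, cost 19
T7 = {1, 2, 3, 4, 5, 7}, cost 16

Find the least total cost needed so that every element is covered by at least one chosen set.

28

T2, T5 cover every element at cost 10 + 18 = 28.
Any cover uses at least 2 sets; among all covering selections none totals below 28.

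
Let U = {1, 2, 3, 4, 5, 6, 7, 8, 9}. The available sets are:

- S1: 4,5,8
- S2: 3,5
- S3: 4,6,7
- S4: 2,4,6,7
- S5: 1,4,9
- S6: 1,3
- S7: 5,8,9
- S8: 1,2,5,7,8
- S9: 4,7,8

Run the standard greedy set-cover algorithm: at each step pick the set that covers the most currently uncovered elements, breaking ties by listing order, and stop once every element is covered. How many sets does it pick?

4

Pick 1: S8 covers 5 new elements (1, 2, 5, 7, 8).
Pick 2: S3 covers 2 new elements (4, 6).
Pick 3: S2 covers 1 new elements (3).
Pick 4: S5 covers 1 new elements (9).
Greedy uses 4 sets. (The true minimum is 3.)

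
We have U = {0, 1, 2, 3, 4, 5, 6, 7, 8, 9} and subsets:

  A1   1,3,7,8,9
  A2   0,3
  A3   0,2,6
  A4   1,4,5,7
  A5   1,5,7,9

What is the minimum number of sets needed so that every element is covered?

3

A1, A3, A4 together cover {0, 1, 2, 3, 4, 5, 6, 7, 8, 9} — every element.
No 2 of the 5 sets cover everything (all 10 pairs fall short), so 3 is minimum.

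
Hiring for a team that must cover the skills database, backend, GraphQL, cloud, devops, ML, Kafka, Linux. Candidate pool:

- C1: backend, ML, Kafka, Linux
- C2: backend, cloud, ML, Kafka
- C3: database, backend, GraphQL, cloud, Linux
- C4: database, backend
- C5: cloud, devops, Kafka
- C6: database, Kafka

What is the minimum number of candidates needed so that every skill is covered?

3

C1, C3, C5 together cover {database, backend, GraphQL, cloud, devops, ML, Kafka, Linux} — every skill.
No 2 of the 6 candidates cover everything (all 15 pairs fall short), so 3 is minimum.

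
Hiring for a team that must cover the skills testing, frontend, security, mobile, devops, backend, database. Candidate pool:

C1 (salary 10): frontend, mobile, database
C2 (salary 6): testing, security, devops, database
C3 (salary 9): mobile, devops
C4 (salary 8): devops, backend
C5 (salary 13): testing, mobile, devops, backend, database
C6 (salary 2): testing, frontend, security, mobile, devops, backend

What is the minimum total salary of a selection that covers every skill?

C2, C6 cover every skill at salary 6 + 2 = 8.
Any cover uses at least 2 candidates; among all covering selections none totals below 8.

8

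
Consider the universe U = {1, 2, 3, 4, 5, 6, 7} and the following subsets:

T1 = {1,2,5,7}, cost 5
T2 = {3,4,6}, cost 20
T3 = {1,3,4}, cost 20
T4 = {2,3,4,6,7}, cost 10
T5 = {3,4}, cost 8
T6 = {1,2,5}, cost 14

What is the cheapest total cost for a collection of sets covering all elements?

15

T1, T4 cover every element at cost 5 + 10 = 15.
Any cover uses at least 2 sets; among all covering selections none totals below 15.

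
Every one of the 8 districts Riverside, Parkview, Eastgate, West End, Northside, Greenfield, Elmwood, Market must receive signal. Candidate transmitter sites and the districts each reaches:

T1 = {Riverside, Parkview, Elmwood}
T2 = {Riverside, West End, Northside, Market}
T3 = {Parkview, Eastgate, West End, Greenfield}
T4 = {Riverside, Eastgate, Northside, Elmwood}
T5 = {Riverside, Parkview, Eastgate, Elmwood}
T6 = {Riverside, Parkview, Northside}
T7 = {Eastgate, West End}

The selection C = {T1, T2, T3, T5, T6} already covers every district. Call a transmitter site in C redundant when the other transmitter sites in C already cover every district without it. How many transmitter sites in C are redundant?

3

Drop T1: the rest still cover every district — redundant.
Drop T2: Market uncovered — not redundant.
Drop T3: Greenfield uncovered — not redundant.
Drop T5: the rest still cover every district — redundant.
Drop T6: the rest still cover every district — redundant.
3 redundant: T1, T5, T6.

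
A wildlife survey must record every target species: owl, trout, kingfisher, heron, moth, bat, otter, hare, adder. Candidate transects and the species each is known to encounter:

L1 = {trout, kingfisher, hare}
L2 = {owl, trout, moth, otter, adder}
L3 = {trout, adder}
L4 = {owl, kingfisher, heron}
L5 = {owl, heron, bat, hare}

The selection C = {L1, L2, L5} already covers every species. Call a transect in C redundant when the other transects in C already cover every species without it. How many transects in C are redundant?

Drop L1: kingfisher uncovered — not redundant.
Drop L2: moth, otter, adder uncovered — not redundant.
Drop L5: heron, bat uncovered — not redundant.
None of the transects in C is redundant.

0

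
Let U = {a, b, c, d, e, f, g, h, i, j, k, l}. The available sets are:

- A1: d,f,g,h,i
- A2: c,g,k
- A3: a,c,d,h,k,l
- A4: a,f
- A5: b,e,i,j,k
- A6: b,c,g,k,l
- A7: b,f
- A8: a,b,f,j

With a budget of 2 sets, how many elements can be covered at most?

10

Choosing A3, A5 covers {a, b, c, d, e, h, i, j, k, l} — 10 elements.
No choice of 2 sets does better; here f, g are left uncovered.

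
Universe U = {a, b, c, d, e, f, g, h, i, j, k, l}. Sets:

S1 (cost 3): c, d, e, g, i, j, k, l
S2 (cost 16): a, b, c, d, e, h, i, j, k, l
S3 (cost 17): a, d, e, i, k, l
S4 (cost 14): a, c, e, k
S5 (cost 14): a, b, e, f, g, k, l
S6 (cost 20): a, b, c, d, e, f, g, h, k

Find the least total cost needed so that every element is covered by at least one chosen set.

23

S1, S6 cover every element at cost 3 + 20 = 23.
Any cover uses at least 2 sets; among all covering selections none totals below 23.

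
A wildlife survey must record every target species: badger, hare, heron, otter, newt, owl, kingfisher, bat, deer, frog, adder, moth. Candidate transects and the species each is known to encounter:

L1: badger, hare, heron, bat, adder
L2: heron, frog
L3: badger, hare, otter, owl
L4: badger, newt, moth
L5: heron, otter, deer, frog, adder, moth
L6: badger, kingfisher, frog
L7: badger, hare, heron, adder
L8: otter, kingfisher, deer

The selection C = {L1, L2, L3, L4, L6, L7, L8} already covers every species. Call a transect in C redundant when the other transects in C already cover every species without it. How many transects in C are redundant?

Drop L1: bat uncovered — not redundant.
Drop L2: the rest still cover every species — redundant.
Drop L3: owl uncovered — not redundant.
Drop L4: newt, moth uncovered — not redundant.
Drop L6: the rest still cover every species — redundant.
Drop L7: the rest still cover every species — redundant.
Drop L8: deer uncovered — not redundant.
3 redundant: L2, L6, L7.

3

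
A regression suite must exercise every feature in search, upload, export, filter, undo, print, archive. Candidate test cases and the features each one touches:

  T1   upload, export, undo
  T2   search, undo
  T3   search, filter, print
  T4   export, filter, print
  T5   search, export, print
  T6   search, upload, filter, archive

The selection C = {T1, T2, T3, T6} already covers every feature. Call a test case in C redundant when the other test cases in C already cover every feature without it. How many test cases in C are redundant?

1

Drop T1: export uncovered — not redundant.
Drop T2: the rest still cover every feature — redundant.
Drop T3: print uncovered — not redundant.
Drop T6: archive uncovered — not redundant.
1 redundant: T2.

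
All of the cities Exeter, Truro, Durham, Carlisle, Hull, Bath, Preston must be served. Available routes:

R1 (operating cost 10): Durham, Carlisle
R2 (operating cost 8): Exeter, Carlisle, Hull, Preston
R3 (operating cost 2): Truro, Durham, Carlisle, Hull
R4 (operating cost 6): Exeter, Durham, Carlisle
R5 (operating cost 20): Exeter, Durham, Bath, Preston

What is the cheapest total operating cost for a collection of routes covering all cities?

22

R3, R5 cover every city at operating cost 2 + 20 = 22.
Any cover uses at least 2 routes; among all covering selections none totals below 22.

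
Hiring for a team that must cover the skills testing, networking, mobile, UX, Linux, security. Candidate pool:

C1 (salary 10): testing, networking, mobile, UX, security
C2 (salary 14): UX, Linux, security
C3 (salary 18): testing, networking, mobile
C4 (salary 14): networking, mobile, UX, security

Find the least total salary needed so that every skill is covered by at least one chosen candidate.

24

C1, C2 cover every skill at salary 10 + 14 = 24.
Any cover uses at least 2 candidates; among all covering selections none totals below 24.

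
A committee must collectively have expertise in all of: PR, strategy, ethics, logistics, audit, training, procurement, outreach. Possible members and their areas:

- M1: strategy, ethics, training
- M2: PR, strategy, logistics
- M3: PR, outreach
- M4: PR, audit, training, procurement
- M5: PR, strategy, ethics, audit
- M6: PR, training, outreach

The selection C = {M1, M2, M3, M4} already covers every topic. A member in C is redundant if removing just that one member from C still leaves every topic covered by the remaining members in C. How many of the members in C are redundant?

0

Drop M1: ethics uncovered — not redundant.
Drop M2: logistics uncovered — not redundant.
Drop M3: outreach uncovered — not redundant.
Drop M4: audit, procurement uncovered — not redundant.
None of the members in C is redundant.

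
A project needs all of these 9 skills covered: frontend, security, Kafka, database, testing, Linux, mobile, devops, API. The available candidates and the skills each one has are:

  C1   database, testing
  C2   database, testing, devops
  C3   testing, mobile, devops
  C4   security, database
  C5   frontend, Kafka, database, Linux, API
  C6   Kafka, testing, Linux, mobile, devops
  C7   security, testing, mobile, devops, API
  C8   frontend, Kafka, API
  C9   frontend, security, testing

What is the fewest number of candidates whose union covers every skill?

C5, C7 together cover {frontend, security, Kafka, database, testing, Linux, mobile, devops, API} — every skill.
No single candidate contains all 9 skills, so 2 is optimal.

2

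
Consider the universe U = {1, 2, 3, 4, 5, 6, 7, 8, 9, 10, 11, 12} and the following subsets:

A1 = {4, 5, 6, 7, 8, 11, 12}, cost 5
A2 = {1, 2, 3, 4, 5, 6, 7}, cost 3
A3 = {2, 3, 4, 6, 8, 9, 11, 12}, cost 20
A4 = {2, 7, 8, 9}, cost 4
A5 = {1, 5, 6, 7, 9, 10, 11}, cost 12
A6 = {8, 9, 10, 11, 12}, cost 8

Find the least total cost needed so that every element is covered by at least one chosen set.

A2, A6 cover every element at cost 3 + 8 = 11.
Any cover uses at least 2 sets; among all covering selections none totals below 11.

11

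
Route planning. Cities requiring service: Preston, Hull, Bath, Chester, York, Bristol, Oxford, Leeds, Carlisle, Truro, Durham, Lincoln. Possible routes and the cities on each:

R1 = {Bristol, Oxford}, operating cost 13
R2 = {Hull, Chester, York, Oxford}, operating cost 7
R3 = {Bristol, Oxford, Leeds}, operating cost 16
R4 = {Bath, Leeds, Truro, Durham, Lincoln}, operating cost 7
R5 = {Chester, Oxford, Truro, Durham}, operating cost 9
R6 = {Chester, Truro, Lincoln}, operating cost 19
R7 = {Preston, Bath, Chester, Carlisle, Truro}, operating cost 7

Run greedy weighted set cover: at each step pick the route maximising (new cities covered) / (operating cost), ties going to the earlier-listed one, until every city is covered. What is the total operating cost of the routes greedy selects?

Pick 1: R4 adds 5 new (Bath, Leeds, Truro, Durham, Lincoln) at operating cost 7 (ratio 5/7).
Pick 2: R2 adds 4 new (Hull, Chester, York, Oxford) at operating cost 7 (ratio 4/7).
Pick 3: R7 adds 2 new (Preston, Carlisle) at operating cost 7 (ratio 2/7).
Pick 4: R1 adds 1 new (Bristol) at operating cost 13 (ratio 1/13).
Greedy total operating cost: 7 + 7 + 7 + 13 = 34.

34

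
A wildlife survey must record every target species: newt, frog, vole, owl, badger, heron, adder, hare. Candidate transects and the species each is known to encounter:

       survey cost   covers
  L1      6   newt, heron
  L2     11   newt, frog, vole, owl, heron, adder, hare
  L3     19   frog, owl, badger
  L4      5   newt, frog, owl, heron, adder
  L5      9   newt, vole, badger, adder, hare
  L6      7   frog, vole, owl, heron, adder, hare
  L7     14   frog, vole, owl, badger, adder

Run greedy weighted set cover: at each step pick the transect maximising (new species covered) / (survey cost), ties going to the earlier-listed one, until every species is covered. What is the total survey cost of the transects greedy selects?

14

Pick 1: L4 adds 5 new (newt, frog, owl, heron, adder) at survey cost 5 (ratio 5/5).
Pick 2: L5 adds 3 new (vole, badger, hare) at survey cost 9 (ratio 3/9).
Greedy total survey cost: 5 + 9 = 14.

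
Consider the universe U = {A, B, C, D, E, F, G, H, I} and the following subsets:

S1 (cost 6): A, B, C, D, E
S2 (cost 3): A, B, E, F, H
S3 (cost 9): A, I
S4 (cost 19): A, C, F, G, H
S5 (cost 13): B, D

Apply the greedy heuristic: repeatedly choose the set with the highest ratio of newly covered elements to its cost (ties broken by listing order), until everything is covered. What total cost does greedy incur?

37

Pick 1: S2 adds 5 new (A, B, E, F, H) at cost 3 (ratio 5/3).
Pick 2: S1 adds 2 new (C, D) at cost 6 (ratio 2/6).
Pick 3: S3 adds 1 new (I) at cost 9 (ratio 1/9).
Pick 4: S4 adds 1 new (G) at cost 19 (ratio 1/19).
Greedy total cost: 3 + 6 + 9 + 19 = 37. (The true optimum is 34, so greedy overshoots here.)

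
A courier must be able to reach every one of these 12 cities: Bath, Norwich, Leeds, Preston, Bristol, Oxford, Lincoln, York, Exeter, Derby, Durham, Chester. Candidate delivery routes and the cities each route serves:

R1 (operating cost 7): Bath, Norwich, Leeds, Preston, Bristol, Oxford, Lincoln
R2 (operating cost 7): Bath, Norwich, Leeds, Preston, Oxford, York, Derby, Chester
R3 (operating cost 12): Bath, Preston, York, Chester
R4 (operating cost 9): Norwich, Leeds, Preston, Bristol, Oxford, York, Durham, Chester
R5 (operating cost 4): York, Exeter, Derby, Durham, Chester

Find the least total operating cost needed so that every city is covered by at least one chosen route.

11

R1, R5 cover every city at operating cost 7 + 4 = 11.
Any cover uses at least 2 routes; among all covering selections none totals below 11.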